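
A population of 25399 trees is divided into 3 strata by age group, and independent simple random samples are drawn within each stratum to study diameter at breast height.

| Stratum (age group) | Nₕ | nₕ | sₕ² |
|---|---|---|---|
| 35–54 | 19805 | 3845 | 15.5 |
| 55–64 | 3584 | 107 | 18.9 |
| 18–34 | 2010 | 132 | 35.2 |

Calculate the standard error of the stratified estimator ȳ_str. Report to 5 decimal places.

0.08335

Var(ȳ_str) = Σₕ Wₕ²(1 − fₕ)sₕ²/nₕ with Wₕ = Nₕ/N, N = 25399.
35–54: Wₕ = 0.77975511; term = 0.77975511²·(1 − 0.19414289)·15.5/3845 = 0.0019751944.
55–64: Wₕ = 0.14110792; term = 0.14110792²·(1 − 0.02985491)·18.9/107 = 0.0034120665.
18–34: Wₕ = 0.07913697; term = 0.07913697²·(1 − 0.06567164)·35.2/132 = 0.0015603684.
Sum = 0.0069476293.
SE = √(0.0069476293) = 0.08335.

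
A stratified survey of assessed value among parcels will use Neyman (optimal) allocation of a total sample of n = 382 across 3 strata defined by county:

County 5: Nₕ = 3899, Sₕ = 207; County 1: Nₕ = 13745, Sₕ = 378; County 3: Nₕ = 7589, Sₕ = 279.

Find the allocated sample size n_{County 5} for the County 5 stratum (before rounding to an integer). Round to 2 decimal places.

Neyman allocation: nₕ = n·NₕSₕ / Σⱼ NⱼSⱼ.
Σ NⱼSⱼ = 3899·207 + 13745·378 + 7589·279 = 8.120034 × 10^6.
n_{County 5} = 382·3899·207 / (8.120034 × 10^6) = 37.97.

37.97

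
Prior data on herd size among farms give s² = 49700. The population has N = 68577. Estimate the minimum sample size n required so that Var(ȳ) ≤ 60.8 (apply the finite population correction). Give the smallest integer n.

808

Without fpc, n₀ = s²/D = 49700/60.8 = 817.4342.
With fpc, (1 − n/N)·s²/n ≤ D requires n ≥ n₀/(1 + n₀/N) = 817.4342/(1 + 817.4342/68577) = 807.8052.
Rounding up, n = 808.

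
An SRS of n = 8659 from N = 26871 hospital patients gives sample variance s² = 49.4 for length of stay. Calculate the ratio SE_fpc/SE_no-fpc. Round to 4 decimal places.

f = n/N = 8659/26871 = 0.32224331.
SE_no-fpc = √(s²/n) = 0.07553176; SE_fpc = √((1−f)s²/n) = 0.062182261.
Ratio = √(1−f) = 0.82325979.

0.8233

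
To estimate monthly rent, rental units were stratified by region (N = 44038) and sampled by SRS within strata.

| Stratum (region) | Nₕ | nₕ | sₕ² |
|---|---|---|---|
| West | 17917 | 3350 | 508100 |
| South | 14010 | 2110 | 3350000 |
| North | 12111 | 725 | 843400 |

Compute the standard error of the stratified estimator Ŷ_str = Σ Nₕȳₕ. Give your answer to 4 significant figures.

681700

Var(Ŷ_str) = Σₕ Nₕ²(1 − fₕ)sₕ²/nₕ.
West: 17917²·(1 − 3350/17917)·508100/3350 = 3.9585834 × 10^10.
South: 14010²·(1 − 2110/14010)·3350000/2110 = 2.6469604 × 10^11.
North: 12111²·(1 − 725/12111)·843400/725 = 1.6041566 × 10^11.
Sum = 4.6469753 × 10^11.
SE = √(4.6469753 × 10^11) = 681700.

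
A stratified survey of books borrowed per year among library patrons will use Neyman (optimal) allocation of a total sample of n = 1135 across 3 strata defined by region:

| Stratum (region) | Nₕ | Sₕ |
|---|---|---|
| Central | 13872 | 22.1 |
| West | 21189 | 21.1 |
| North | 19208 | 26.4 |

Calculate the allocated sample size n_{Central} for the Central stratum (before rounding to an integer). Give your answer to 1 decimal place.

Neyman allocation: nₕ = n·NₕSₕ / Σⱼ NⱼSⱼ.
Σ NⱼSⱼ = 13872·22.1 + 21189·21.1 + 19208·26.4 = 1.2607503 × 10^6.
n_{Central} = 1135·13872·22.1 / (1.2607503 × 10^6) = 276.0.

276.0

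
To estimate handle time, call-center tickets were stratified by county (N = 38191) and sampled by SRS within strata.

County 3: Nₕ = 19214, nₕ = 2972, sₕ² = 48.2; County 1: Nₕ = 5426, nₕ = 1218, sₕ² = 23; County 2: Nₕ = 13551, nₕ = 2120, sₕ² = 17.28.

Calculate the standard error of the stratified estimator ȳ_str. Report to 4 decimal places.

Var(ȳ_str) = Σₕ Wₕ²(1 − fₕ)sₕ²/nₕ with Wₕ = Nₕ/N, N = 38191.
County 3: Wₕ = 0.50310283; term = 0.50310283²·(1 − 0.15467888)·48.2/2972 = 0.0034700319.
County 1: Wₕ = 0.14207536; term = 0.14207536²·(1 − 0.22447475)·23/1218 = 2.9560652 × 10^-4.
County 2: Wₕ = 0.35482182; term = 0.35482182²·(1 − 0.15644602)·17.28/2120 = 8.6564811 × 10^-4.
Sum = 0.0046312865.
SE = √(0.0046312865) = 0.0681.

0.0681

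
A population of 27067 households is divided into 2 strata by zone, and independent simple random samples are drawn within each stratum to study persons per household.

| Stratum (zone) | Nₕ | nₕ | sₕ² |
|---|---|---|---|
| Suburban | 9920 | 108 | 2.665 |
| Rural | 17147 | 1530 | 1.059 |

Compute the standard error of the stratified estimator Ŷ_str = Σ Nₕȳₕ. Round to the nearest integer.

Var(Ŷ_str) = Σₕ Nₕ²(1 − fₕ)sₕ²/nₕ.
Suburban: 9920²·(1 − 108/9920)·2.665/108 = 2.4018322 × 10^6.
Rural: 17147²·(1 − 1530/17147)·1.059/1530 = 185349.02.
Sum = 2.5871812 × 10^6.
SE = √(2.5871812 × 10^6) = 1608.

1608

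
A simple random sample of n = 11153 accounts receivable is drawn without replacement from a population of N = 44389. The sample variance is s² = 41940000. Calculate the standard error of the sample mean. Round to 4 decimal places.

Under SRS without replacement, Var(ȳ) = (1 − f)·s²/n with f = n/N = 11153/44389 = 0.25125594.
Var(ȳ) = (1 − 0.25125594)·41940000/11153 = 0.74874406·3760.4232 = 2815.5945.
SE(ȳ) = √(2815.5945) = 53.0622.

53.0622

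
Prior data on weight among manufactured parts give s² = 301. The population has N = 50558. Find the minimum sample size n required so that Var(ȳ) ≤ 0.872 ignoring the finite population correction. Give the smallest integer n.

Without fpc, n₀ = s²/D = 301/0.872 = 345.1835.
Rounding up, n = 346.

346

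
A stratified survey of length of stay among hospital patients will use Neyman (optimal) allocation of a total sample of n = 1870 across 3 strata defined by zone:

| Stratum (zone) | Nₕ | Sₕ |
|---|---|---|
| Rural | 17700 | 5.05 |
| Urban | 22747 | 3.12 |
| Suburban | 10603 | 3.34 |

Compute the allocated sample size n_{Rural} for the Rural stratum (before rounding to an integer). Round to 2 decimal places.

Neyman allocation: nₕ = n·NₕSₕ / Σⱼ NⱼSⱼ.
Σ NⱼSⱼ = 17700·5.05 + 22747·3.12 + 10603·3.34 = 195769.66.
n_{Rural} = 1870·17700·5.05 / 195769.66 = 853.81.

853.81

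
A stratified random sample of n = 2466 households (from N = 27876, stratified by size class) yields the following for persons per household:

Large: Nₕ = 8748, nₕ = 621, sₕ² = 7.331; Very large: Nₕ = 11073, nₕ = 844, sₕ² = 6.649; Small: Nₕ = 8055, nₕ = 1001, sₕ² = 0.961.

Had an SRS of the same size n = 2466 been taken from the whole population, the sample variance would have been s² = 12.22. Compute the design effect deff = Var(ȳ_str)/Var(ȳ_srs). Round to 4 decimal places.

0.5089

Var(ȳ_str) = Σ Wₕ²(1−fₕ)sₕ²/nₕ with Wₕ = Nₕ/27876:
  Large: (8748/27876)²·(1−621/8748)·7.331/621 = 0.0010800646
  Very large: (11073/27876)²·(1−844/11073)·6.649/844 = 0.0011482897
  Small: (8055/27876)²·(1−1001/8055)·0.961/1001 = 7.0198753 × 10^-5
  → Var(ȳ_str) = 0.0022985531.
Var(ȳ_srs) = (1 − 2466/27876)·12.22/2466 = 0.0045170234.
deff = 0.0022985531 / 0.0045170234 = 0.5089.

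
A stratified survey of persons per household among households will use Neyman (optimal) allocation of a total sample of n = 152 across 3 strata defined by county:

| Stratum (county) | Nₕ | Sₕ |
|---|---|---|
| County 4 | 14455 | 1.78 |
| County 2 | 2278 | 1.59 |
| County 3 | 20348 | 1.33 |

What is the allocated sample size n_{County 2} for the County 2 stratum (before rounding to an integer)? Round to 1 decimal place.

Neyman allocation: nₕ = n·NₕSₕ / Σⱼ NⱼSⱼ.
Σ NⱼSⱼ = 14455·1.78 + 2278·1.59 + 20348·1.33 = 56414.76.
n_{County 2} = 152·2278·1.59 / 56414.76 = 9.8.

9.8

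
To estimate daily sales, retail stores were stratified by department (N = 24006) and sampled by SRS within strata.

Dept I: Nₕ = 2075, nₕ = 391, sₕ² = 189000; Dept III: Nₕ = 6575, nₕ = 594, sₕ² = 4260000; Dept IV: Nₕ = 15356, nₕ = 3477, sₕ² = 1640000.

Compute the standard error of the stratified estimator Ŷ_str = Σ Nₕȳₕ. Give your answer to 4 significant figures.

608100

Var(Ŷ_str) = Σₕ Nₕ²(1 − fₕ)sₕ²/nₕ.
Dept I: 2075²·(1 − 391/2075)·189000/391 = 1.6890606 × 10^9.
Dept III: 6575²·(1 − 594/6575)·4260000/594 = 2.8202832 × 10^11.
Dept IV: 15356²·(1 − 3477/15356)·1640000/3477 = 8.6039354 × 10^10.
Sum = 3.6975673 × 10^11.
SE = √(3.6975673 × 10^11) = 608100.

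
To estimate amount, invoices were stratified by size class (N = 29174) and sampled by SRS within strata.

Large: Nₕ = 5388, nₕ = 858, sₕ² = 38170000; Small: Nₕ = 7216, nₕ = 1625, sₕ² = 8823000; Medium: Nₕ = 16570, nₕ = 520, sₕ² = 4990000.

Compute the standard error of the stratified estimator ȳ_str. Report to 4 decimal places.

67.3173

Var(ȳ_str) = Σₕ Wₕ²(1 − fₕ)sₕ²/nₕ with Wₕ = Nₕ/N, N = 29174.
Large: Wₕ = 0.18468499; term = 0.18468499²·(1 − 0.15924276)·38170000/858 = 1275.7592.
Small: Wₕ = 0.24734353; term = 0.24734353²·(1 − 0.22519401)·8823000/1625 = 257.36944.
Medium: Wₕ = 0.56797148; term = 0.56797148²·(1 − 0.03138202)·4990000/520 = 2998.4913.
Sum = 4531.6199.
SE = √(4531.6199) = 67.3173.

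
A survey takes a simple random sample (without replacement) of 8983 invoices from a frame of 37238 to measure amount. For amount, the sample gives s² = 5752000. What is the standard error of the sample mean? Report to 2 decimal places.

Under SRS without replacement, Var(ȳ) = (1 − f)·s²/n with f = n/N = 8983/37238 = 0.24123207.
Var(ȳ) = (1 − 0.24123207)·5752000/8983 = 0.75876793·640.32061 = 485.85474.
SE(ȳ) = √(485.85474) = 22.04.

22.04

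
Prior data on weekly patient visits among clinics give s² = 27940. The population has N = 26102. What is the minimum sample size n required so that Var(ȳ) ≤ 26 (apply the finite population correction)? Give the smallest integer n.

1033

Without fpc, n₀ = s²/D = 27940/26 = 1074.6154.
With fpc, (1 − n/N)·s²/n ≤ D requires n ≥ n₀/(1 + n₀/N) = 1074.6154/(1 + 1074.6154/26102) = 1032.1230.
Rounding up, n = 1033.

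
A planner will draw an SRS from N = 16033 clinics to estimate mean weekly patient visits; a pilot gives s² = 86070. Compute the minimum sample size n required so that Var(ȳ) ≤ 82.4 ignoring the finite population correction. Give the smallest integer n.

1045

Without fpc, n₀ = s²/D = 86070/82.4 = 1044.5388.
Rounding up, n = 1045.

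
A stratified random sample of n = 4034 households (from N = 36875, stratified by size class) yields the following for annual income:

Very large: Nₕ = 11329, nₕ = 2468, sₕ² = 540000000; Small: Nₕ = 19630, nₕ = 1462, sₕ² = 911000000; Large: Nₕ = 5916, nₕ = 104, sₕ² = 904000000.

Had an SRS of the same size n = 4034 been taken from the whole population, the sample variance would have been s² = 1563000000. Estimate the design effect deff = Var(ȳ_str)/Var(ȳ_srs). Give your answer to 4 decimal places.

1.1574

Var(ȳ_str) = Σ Wₕ²(1−fₕ)sₕ²/nₕ with Wₕ = Nₕ/36875:
  Very large: (11329/36875)²·(1−2468/11329)·540000000/2468 = 16153.211
  Small: (19630/36875)²·(1−1462/19630)·911000000/1462 = 163430.97
  Large: (5916/36875)²·(1−104/5916)·904000000/104 = 219798.54
  → Var(ȳ_str) = 399382.72.
Var(ȳ_srs) = (1 − 4034/36875)·1563000000/4034 = 345070.18.
deff = 399382.72 / 345070.18 = 1.1574.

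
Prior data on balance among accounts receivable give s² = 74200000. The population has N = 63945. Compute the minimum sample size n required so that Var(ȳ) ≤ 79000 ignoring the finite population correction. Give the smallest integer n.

940

Without fpc, n₀ = s²/D = 74200000/79000 = 939.2405.
Rounding up, n = 940.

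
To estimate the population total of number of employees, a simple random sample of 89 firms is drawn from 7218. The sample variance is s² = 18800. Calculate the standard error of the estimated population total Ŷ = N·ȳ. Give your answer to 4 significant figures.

104300

Var(Ŷ) = N²·Var(ȳ) = N²·(1 − n/N)·s²/n.
f = 89/7218 = 0.01233029; Var(ȳ) = 0.98766971·18800/89 = 208.63136.
Var(Ŷ) = 7218² · 208.63136 = 1.0869595 × 10^10.
SE(Ŷ) = √(1.0869595 × 10^10) = 104300.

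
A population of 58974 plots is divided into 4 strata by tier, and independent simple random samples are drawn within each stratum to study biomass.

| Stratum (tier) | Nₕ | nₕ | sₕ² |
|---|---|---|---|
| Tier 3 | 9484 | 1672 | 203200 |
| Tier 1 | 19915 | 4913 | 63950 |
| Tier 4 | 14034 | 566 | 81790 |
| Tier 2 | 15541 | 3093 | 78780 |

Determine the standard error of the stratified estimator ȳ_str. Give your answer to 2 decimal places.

Var(ȳ_str) = Σₕ Wₕ²(1 − fₕ)sₕ²/nₕ with Wₕ = Nₕ/N, N = 58974.
Tier 3: Wₕ = 0.16081663; term = 0.16081663²·(1 − 0.17629692)·203200/1672 = 2.5889284.
Tier 1: Wₕ = 0.33769119; term = 0.33769119²·(1 − 0.24669847)·63950/4913 = 1.1181552.
Tier 4: Wₕ = 0.23796927; term = 0.23796927²·(1 − 0.04033063)·81790/566 = 7.8532095.
Tier 2: Wₕ = 0.26352291; term = 0.26352291²·(1 − 0.19902194)·78780/3093 = 1.4167507.
Sum = 12.977044.
SE = √(12.977044) = 3.60.

3.60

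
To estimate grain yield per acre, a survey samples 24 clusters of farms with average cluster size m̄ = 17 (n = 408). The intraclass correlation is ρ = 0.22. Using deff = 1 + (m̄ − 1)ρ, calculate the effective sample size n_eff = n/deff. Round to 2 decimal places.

deff = 1 + (17 − 1)·0.22 = 1 + 3.52 = 4.52.
n_eff = 408 / 4.52 = 90.27.

90.27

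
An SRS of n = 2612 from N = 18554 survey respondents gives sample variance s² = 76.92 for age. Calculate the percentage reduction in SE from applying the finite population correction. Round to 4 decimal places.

f = n/N = 2612/18554 = 0.14077827.
SE_no-fpc = √(s²/n) = 0.17160623; SE_fpc = √((1−f)s²/n) = 0.15906905.
Ratio = √(1−f) = 0.92694214. Reduction = 100·(1 − 0.92694214) = 7.3058%.

7.3058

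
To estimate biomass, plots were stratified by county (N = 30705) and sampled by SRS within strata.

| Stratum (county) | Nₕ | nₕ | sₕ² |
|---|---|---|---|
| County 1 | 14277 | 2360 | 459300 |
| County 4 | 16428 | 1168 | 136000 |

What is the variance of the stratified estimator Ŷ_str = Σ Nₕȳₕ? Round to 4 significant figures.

6.230 × 10^10

Var(Ŷ_str) = Σₕ Nₕ²(1 − fₕ)sₕ²/nₕ.
County 1: 14277²·(1 − 2360/14277)·459300/2360 = 3.3112223 × 10^10.
County 4: 16428²·(1 − 1168/16428)·136000/1168 = 2.9190081 × 10^10.
Sum = 6.2302304 × 10^10.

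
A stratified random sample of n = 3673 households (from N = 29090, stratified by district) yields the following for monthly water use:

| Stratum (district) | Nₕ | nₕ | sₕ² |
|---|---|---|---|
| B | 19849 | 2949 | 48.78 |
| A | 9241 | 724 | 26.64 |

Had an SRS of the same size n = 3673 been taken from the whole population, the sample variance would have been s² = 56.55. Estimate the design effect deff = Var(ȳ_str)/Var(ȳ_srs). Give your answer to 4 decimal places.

0.7418

Var(ȳ_str) = Σ Wₕ²(1−fₕ)sₕ²/nₕ with Wₕ = Nₕ/29090:
  B: (19849/29090)²·(1−2949/19849)·48.78/2949 = 0.006556996
  A: (9241/29090)²·(1−724/9241)·26.64/724 = 0.0034222665
  → Var(ȳ_str) = 0.0099792625.
Var(ȳ_srs) = (1 − 3673/29090)·56.55/3673 = 0.013452167.
deff = 0.0099792625 / 0.013452167 = 0.7418.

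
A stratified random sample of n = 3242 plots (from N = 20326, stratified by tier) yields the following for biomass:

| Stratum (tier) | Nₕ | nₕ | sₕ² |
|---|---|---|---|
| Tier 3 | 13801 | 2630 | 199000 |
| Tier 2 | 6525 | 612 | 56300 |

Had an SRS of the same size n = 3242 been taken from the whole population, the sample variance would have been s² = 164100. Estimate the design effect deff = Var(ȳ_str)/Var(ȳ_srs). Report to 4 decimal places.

Var(ȳ_str) = Σ Wₕ²(1−fₕ)sₕ²/nₕ with Wₕ = Nₕ/20326:
  Tier 3: (13801/20326)²·(1−2630/13801)·199000/2630 = 28.23554
  Tier 2: (6525/20326)²·(1−612/6525)·56300/612 = 8.5909566
  → Var(ȳ_str) = 36.826497.
Var(ȳ_srs) = (1 − 3242/20326)·164100/3242 = 42.5435.
deff = 36.826497 / 42.5435 = 0.8656.

0.8656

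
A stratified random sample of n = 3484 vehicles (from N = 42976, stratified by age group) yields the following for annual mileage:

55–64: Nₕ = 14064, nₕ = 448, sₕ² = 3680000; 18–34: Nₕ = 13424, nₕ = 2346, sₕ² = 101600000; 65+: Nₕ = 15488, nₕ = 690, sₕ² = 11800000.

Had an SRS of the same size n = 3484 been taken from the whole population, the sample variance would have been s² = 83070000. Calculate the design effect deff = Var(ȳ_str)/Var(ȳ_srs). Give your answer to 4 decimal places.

Var(ȳ_str) = Σ Wₕ²(1−fₕ)sₕ²/nₕ with Wₕ = Nₕ/42976:
  55–64: (14064/42976)²·(1−448/14064)·3680000/448 = 851.67956
  18–34: (13424/42976)²·(1−2346/13424)·101600000/2346 = 3487.0407
  65+: (15488/42976)²·(1−690/15488)·11800000/690 = 2122.1657
  → Var(ȳ_str) = 6460.886.
Var(ȳ_srs) = (1 − 3484/42976)·83070000/3484 = 21910.344.
deff = 6460.886 / 21910.344 = 0.2949.

0.2949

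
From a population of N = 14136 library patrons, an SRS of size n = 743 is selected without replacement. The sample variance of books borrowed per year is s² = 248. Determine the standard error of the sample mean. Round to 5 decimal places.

0.56235

Under SRS without replacement, Var(ȳ) = (1 − f)·s²/n with f = n/N = 743/14136 = 0.05256084.
Var(ȳ) = (1 − 0.05256084)·248/743 = 0.94743916·0.33378197 = 0.31623811.
SE(ȳ) = √(0.31623811) = 0.56235.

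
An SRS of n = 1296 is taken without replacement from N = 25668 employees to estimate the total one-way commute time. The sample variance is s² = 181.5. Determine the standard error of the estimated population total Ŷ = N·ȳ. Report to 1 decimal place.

Var(Ŷ) = N²·Var(ȳ) = N²·(1 − n/N)·s²/n.
f = 1296/25668 = 0.05049088; Var(ȳ) = 0.94950912·181.5/1296 = 0.13297524.
Var(Ŷ) = 25668² · 0.13297524 = 8.7610235 × 10^7.
SE(Ŷ) = √(8.7610235 × 10^7) = 9360.0.

9360.0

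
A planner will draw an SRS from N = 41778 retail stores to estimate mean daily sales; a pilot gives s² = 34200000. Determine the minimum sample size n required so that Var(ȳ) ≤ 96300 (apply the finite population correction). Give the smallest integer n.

Without fpc, n₀ = s²/D = 34200000/96300 = 355.1402.
With fpc, (1 − n/N)·s²/n ≤ D requires n ≥ n₀/(1 + n₀/N) = 355.1402/(1 + 355.1402/41778) = 352.1467.
Rounding up, n = 353.

353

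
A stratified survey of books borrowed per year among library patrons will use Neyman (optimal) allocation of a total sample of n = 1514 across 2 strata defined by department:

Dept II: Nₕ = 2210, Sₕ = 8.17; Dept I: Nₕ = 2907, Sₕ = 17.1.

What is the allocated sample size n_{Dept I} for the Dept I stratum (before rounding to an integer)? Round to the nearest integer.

1111

Neyman allocation: nₕ = n·NₕSₕ / Σⱼ NⱼSⱼ.
Σ NⱼSⱼ = 2210·8.17 + 2907·17.1 = 67765.4.
n_{Dept I} = 1514·2907·17.1 / 67765.4 = 1111.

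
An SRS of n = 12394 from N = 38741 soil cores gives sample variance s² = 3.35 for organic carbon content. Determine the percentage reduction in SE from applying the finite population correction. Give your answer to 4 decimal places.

f = n/N = 12394/38741 = 0.31991947.
SE_no-fpc = √(s²/n) = 0.016440562; SE_fpc = √((1−f)s²/n) = 0.013558037.
Ratio = √(1−f) = 0.82466996. Reduction = 100·(1 − 0.82466996) = 17.5330%.

17.5330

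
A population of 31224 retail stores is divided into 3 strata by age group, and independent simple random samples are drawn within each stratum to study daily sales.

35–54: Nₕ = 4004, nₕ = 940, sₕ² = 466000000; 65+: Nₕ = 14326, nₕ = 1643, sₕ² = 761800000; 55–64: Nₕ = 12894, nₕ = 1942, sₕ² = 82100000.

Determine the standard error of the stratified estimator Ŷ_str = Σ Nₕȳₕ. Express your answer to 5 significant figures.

Var(Ŷ_str) = Σₕ Nₕ²(1 − fₕ)sₕ²/nₕ.
35–54: 4004²·(1 − 940/4004)·466000000/940 = 6.0819227 × 10^12.
65+: 14326²·(1 − 1643/14326)·761800000/1643 = 8.4246205 × 10^13.
55–64: 12894²·(1 − 1942/12894)·82100000/1942 = 5.9700096 × 10^12.
Sum = 9.6298137 × 10^13.
SE = √(9.6298137 × 10^13) = 9.8132 × 10^6.

9.8132 × 10^6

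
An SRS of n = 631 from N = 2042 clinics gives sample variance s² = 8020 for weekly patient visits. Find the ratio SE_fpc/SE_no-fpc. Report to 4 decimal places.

0.8313

f = n/N = 631/2042 = 0.30901077.
SE_no-fpc = √(s²/n) = 3.5651065; SE_fpc = √((1−f)s²/n) = 2.9635219.
Ratio = √(1−f) = 0.83125762.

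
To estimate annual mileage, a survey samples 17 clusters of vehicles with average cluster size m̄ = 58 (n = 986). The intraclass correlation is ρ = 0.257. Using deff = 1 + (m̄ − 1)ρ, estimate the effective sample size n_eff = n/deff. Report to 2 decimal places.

deff = 1 + (58 − 1)·0.257 = 1 + 14.649 = 15.649.
n_eff = 986 / 15.649 = 63.01.

63.01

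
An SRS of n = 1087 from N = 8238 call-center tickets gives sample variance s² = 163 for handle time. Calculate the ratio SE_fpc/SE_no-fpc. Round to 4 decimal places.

f = n/N = 1087/8238 = 0.13194950.
SE_no-fpc = √(s²/n) = 0.38723895; SE_fpc = √((1−f)s²/n) = 0.36078754.
Ratio = √(1−f) = 0.93169228.

0.9317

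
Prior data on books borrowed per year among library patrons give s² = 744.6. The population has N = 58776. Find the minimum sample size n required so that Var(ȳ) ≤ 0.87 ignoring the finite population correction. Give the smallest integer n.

856

Without fpc, n₀ = s²/D = 744.6/0.87 = 855.8621.
Rounding up, n = 856.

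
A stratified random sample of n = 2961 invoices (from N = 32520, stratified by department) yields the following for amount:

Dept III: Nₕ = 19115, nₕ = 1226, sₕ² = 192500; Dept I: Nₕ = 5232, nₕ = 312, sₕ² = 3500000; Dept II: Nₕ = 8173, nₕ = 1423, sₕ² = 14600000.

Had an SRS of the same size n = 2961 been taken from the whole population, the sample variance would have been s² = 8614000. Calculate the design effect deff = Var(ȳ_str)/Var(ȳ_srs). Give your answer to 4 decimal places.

Var(ȳ_str) = Σ Wₕ²(1−fₕ)sₕ²/nₕ with Wₕ = Nₕ/32520:
  Dept III: (19115/32520)²·(1−1226/19115)·192500/1226 = 50.769111
  Dept I: (5232/32520)²·(1−312/5232)·3500000/312 = 273.05191
  Dept II: (8173/32520)²·(1−1423/8173)·14600000/1423 = 535.21978
  → Var(ȳ_str) = 859.0408.
Var(ȳ_srs) = (1 − 2961/32520)·8614000/2961 = 2644.2692.
deff = 859.0408 / 2644.2692 = 0.3249.

0.3249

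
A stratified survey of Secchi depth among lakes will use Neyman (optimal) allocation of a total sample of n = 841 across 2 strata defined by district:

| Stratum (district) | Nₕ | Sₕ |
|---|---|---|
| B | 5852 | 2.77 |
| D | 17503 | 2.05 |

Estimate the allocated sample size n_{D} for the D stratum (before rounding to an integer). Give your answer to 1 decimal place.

579.3

Neyman allocation: nₕ = n·NₕSₕ / Σⱼ NⱼSⱼ.
Σ NⱼSⱼ = 5852·2.77 + 17503·2.05 = 52091.19.
n_{D} = 841·17503·2.05 / 52091.19 = 579.3.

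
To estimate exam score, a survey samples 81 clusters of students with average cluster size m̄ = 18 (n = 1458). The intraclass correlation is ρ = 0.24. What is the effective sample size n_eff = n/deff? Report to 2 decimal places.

deff = 1 + (18 − 1)·0.24 = 1 + 4.08 = 5.08.
n_eff = 1458 / 5.08 = 287.01.

287.01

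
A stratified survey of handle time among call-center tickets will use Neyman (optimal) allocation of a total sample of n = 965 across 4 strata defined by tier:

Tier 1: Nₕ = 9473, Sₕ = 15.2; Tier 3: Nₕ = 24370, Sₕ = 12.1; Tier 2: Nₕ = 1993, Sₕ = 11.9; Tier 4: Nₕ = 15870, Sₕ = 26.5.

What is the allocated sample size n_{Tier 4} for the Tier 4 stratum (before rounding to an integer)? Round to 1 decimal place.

Neyman allocation: nₕ = n·NₕSₕ / Σⱼ NⱼSⱼ.
Σ NⱼSⱼ = 9473·15.2 + 24370·12.1 + 1993·11.9 + 15870·26.5 = 883138.3.
n_{Tier 4} = 965·15870·26.5 / 883138.3 = 459.5.

459.5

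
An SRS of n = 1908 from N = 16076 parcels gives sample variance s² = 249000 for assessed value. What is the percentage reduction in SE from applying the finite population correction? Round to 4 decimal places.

f = n/N = 1908/16076 = 0.11868624.
SE_no-fpc = √(s²/n) = 11.423797; SE_fpc = √((1−f)s²/n) = 10.724468.
Ratio = √(1−f) = 0.93878313. Reduction = 100·(1 − 0.93878313) = 6.1217%.

6.1217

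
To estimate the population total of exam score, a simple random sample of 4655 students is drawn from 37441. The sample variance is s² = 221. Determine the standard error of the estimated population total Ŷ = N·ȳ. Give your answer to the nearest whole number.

Var(Ŷ) = N²·Var(ȳ) = N²·(1 − n/N)·s²/n.
f = 4655/37441 = 0.12432894; Var(ȳ) = 0.87567106·221/4655 = 0.041573212.
Var(Ŷ) = 37441² · 0.041573212 = 5.8278513 × 10^7.
SE(Ŷ) = √(5.8278513 × 10^7) = 7634.

7634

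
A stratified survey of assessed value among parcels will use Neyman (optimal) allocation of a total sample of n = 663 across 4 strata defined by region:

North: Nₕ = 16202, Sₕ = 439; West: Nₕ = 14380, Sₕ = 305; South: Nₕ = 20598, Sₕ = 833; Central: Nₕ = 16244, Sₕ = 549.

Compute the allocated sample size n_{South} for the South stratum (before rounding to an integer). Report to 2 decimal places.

302.75

Neyman allocation: nₕ = n·NₕSₕ / Σⱼ NⱼSⱼ.
Σ NⱼSⱼ = 16202·439 + 14380·305 + 20598·833 + 16244·549 = 3.7574668 × 10^7.
n_{South} = 663·20598·833 / (3.7574668 × 10^7) = 302.75.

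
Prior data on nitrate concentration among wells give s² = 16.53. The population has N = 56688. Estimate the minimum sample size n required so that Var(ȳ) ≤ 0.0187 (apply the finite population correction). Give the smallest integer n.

871

Without fpc, n₀ = s²/D = 16.53/0.0187 = 883.9572.
With fpc, (1 − n/N)·s²/n ≤ D requires n ≥ n₀/(1 + n₀/N) = 883.9572/(1 + 883.9572/56688) = 870.3850.
Rounding up, n = 871.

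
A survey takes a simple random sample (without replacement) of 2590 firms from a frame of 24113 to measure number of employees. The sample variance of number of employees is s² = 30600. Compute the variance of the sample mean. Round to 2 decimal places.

Under SRS without replacement, Var(ȳ) = (1 − f)·s²/n with f = n/N = 2590/24113 = 0.10741094.
Var(ȳ) = (1 − 0.10741094)·30600/2590 = 0.89258906·11.814672 = 10.545647.

10.55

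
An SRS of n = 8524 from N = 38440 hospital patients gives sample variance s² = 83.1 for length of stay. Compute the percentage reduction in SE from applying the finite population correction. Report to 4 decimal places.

f = n/N = 8524/38440 = 0.22174818.
SE_no-fpc = √(s²/n) = 0.098736742; SE_fpc = √((1−f)s²/n) = 0.087104153.
Ratio = √(1−f) = 0.88218582. Reduction = 100·(1 − 0.88218582) = 11.7814%.

11.7814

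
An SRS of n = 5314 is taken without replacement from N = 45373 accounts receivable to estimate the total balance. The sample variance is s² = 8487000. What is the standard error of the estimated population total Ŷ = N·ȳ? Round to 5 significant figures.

Var(Ŷ) = N²·Var(ȳ) = N²·(1 − n/N)·s²/n.
f = 5314/45373 = 0.11711811; Var(ȳ) = 0.88288189·8487000/5314 = 1410.0524.
Var(Ŷ) = 45373² · 1410.0524 = 2.9028877 × 10^12.
SE(Ŷ) = √(2.9028877 × 10^12) = 1.7038 × 10^6.

1.7038 × 10^6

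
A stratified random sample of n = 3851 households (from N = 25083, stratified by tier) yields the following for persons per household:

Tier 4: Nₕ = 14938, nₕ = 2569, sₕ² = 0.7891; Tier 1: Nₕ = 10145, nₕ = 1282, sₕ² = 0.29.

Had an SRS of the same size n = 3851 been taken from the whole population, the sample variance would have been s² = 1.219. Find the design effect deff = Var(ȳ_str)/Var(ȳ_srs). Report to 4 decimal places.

Var(ȳ_str) = Σ Wₕ²(1−fₕ)sₕ²/nₕ with Wₕ = Nₕ/25083:
  Tier 4: (14938/25083)²·(1−2569/14938)·0.7891/2569 = 9.0206125 × 10^-5
  Tier 1: (10145/25083)²·(1−1282/10145)·0.29/1282 = 3.2328371 × 10^-5
  → Var(ȳ_str) = 1.225345 × 10^-4.
Var(ȳ_srs) = (1 − 3851/25083)·1.219/3851 = 2.6794251 × 10^-4.
deff = (1.225345 × 10^-4) / (2.6794251 × 10^-4) = 0.4573.

0.4573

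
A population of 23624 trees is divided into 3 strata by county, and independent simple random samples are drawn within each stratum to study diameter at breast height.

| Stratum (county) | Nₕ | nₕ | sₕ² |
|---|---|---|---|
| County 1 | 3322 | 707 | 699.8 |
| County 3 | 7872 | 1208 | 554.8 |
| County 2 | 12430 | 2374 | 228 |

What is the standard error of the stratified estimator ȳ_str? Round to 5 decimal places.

Var(ȳ_str) = Σₕ Wₕ²(1 − fₕ)sₕ²/nₕ with Wₕ = Nₕ/N, N = 23624.
County 1: Wₕ = 0.14061971; term = 0.14061971²·(1 − 0.21282360)·699.8/707 = 0.015407032.
County 3: Wₕ = 0.33322045; term = 0.33322045²·(1 − 0.15345528)·554.8/1208 = 0.043170067.
County 2: Wₕ = 0.52615984; term = 0.52615984²·(1 − 0.19098954)·228/2374 = 0.021510161.
Sum = 0.08008726.
SE = √(0.08008726) = 0.28300.

0.28300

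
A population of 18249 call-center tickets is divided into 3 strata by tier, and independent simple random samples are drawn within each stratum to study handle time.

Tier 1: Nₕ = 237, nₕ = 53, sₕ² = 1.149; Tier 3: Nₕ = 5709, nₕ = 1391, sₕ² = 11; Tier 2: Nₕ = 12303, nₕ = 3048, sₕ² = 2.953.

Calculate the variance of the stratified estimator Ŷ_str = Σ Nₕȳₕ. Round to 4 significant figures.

Var(Ŷ_str) = Σₕ Nₕ²(1 − fₕ)sₕ²/nₕ.
Tier 1: 237²·(1 − 53/237)·1.149/53 = 945.38853.
Tier 3: 5709²·(1 − 1391/5709)·11/1391 = 194943.27.
Tier 2: 12303²·(1 − 3048/12303)·2.953/3048 = 110315.35.
Sum = 306204.01.

306200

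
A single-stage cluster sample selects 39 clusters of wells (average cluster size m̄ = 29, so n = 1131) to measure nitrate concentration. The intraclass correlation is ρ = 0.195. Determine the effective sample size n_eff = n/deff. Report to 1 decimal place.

175.1

deff = 1 + (29 − 1)·0.195 = 1 + 5.46 = 6.46.
n_eff = 1131 / 6.46 = 175.1.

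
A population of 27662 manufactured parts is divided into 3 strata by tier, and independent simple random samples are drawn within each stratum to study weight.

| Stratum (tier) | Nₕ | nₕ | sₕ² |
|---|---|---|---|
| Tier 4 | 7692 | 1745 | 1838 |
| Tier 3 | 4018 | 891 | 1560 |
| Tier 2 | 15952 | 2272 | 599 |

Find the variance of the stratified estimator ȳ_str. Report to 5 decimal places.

0.16691

Var(ȳ_str) = Σₕ Wₕ²(1 − fₕ)sₕ²/nₕ with Wₕ = Nₕ/N, N = 27662.
Tier 4: Wₕ = 0.27807100; term = 0.27807100²·(1 − 0.22685907)·1838/1745 = 0.062968034.
Tier 3: Wₕ = 0.14525342; term = 0.14525342²·(1 − 0.22175212)·1560/891 = 0.028748657.
Tier 2: Wₕ = 0.57667558; term = 0.57667558²·(1 − 0.14242728)·599/2272 = 0.075188701.
Sum = 0.16690539.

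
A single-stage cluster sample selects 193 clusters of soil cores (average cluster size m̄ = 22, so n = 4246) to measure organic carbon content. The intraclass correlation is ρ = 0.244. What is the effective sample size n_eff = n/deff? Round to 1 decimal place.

693.3

deff = 1 + (22 − 1)·0.244 = 1 + 5.124 = 6.124.
n_eff = 4246 / 6.124 = 693.3.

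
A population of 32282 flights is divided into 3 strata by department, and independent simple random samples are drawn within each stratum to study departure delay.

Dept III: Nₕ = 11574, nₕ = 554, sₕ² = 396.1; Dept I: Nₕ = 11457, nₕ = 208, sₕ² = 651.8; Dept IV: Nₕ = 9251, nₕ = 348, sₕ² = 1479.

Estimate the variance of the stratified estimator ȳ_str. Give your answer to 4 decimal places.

Var(ȳ_str) = Σₕ Wₕ²(1 − fₕ)sₕ²/nₕ with Wₕ = Nₕ/N, N = 32282.
Dept III: Wₕ = 0.35852797; term = 0.35852797²·(1 − 0.04786591)·396.1/554 = 0.087506292.
Dept I: Wₕ = 0.35490366; term = 0.35490366²·(1 − 0.01815484)·651.8/208 = 0.38753862.
Dept IV: Wₕ = 0.28656837; term = 0.28656837²·(1 − 0.03761755)·1479/348 = 0.33588694.
Sum = 0.81093185.

0.8109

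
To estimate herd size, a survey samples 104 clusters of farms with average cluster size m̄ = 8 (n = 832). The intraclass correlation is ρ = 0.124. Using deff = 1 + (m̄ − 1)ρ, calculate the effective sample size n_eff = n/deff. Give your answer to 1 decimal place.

445.4

deff = 1 + (8 − 1)·0.124 = 1 + 0.868 = 1.868.
n_eff = 832 / 1.868 = 445.4.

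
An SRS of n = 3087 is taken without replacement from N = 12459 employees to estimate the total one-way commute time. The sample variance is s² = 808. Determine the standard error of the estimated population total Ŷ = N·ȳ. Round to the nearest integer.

Var(Ŷ) = N²·Var(ȳ) = N²·(1 − n/N)·s²/n.
f = 3087/12459 = 0.24777269; Var(ȳ) = 0.75222731·808/3087 = 0.19689008.
Var(Ŷ) = 12459² · 0.19689008 = 3.0562594 × 10^7.
SE(Ŷ) = √(3.0562594 × 10^7) = 5528.

5528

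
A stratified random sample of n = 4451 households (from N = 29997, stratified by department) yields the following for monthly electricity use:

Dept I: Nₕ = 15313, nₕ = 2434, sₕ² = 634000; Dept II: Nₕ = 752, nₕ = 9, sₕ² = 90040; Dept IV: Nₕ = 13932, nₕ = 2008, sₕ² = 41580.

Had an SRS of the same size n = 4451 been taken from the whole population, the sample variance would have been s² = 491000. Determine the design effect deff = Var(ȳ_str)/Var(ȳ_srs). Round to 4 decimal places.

Var(ȳ_str) = Σ Wₕ²(1−fₕ)sₕ²/nₕ with Wₕ = Nₕ/29997:
  Dept I: (15313/29997)²·(1−2434/15313)·634000/2434 = 57.089398
  Dept II: (752/29997)²·(1−9/752)·90040/9 = 6.2121793
  Dept IV: (13932/29997)²·(1−2008/13932)·41580/2008 = 3.8229671
  → Var(ȳ_str) = 67.124544.
Var(ȳ_srs) = (1 − 4451/29997)·491000/4451 = 93.943986.
deff = 67.124544 / 93.943986 = 0.7145.

0.7145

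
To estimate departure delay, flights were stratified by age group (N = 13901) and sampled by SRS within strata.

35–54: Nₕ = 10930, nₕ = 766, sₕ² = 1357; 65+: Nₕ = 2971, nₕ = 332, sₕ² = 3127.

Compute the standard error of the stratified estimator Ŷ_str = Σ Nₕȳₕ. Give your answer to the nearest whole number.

16451

Var(Ŷ_str) = Σₕ Nₕ²(1 − fₕ)sₕ²/nₕ.
35–54: 10930²·(1 − 766/10930)·1357/766 = 1.968049 × 10^8.
65+: 2971²·(1 − 332/2971)·3127/332 = 7.3846827 × 10^7.
Sum = 2.7065173 × 10^8.
SE = √(2.7065173 × 10^8) = 16451.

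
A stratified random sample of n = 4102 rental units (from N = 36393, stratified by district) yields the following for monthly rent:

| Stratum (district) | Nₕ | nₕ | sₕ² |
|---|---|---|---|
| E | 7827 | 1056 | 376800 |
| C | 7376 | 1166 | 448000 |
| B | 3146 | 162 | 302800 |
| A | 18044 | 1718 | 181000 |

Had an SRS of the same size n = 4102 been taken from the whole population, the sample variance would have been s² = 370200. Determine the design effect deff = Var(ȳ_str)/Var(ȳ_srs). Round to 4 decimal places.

Var(ȳ_str) = Σ Wₕ²(1−fₕ)sₕ²/nₕ with Wₕ = Nₕ/36393:
  E: (7827/36393)²·(1−1056/7827)·376800/1056 = 14.277738
  C: (7376/36393)²·(1−1166/7376)·448000/1166 = 13.287897
  B: (3146/36393)²·(1−162/3146)·302800/162 = 13.248377
  A: (18044/36393)²·(1−1718/18044)·181000/1718 = 23.433238
  → Var(ȳ_str) = 64.24725.
Var(ȳ_srs) = (1 − 4102/36393)·370200/4102 = 80.076373.
deff = 64.24725 / 80.076373 = 0.8023.

0.8023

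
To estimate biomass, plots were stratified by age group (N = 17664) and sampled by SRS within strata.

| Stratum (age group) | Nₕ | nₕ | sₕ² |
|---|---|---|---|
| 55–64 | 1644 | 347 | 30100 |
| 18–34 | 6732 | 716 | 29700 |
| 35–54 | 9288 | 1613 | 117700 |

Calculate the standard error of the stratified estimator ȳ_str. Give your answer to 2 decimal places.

4.76

Var(ȳ_str) = Σₕ Wₕ²(1 − fₕ)sₕ²/nₕ with Wₕ = Nₕ/N, N = 17664.
55–64: Wₕ = 0.09307065; term = 0.09307065²·(1 − 0.21107056)·30100/347 = 0.59278977.
18–34: Wₕ = 0.38111413; term = 0.38111413²·(1 − 0.10635769)·29700/716 = 5.3841512.
35–54: Wₕ = 0.52581522; term = 0.52581522²·(1 − 0.17366494)·117700/1613 = 16.671112.
Sum = 22.648053.
SE = √(22.648053) = 4.76.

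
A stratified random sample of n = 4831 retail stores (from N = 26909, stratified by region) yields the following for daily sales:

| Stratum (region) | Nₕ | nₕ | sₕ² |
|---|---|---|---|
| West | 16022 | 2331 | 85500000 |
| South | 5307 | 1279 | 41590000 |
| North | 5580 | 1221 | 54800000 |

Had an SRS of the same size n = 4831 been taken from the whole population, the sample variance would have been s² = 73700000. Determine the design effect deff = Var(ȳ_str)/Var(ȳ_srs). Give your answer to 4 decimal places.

1.0849

Var(ȳ_str) = Σ Wₕ²(1−fₕ)sₕ²/nₕ with Wₕ = Nₕ/26909:
  West: (16022/26909)²·(1−2331/16022)·85500000/2331 = 11111.703
  South: (5307/26909)²·(1−1279/5307)·41590000/1279 = 959.97917
  North: (5580/26909)²·(1−1221/5580)·54800000/1221 = 1507.6164
  → Var(ȳ_str) = 13579.299.
Var(ȳ_srs) = (1 − 4831/26909)·73700000/4831 = 12516.78.
deff = 13579.299 / 12516.78 = 1.0849.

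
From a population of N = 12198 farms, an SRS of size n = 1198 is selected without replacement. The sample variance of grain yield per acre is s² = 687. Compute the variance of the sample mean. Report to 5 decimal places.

Under SRS without replacement, Var(ȳ) = (1 − f)·s²/n with f = n/N = 1198/12198 = 0.09821282.
Var(ȳ) = (1 − 0.09821282)·687/1198 = 0.90178718·0.57345576 = 0.51713505.

0.51714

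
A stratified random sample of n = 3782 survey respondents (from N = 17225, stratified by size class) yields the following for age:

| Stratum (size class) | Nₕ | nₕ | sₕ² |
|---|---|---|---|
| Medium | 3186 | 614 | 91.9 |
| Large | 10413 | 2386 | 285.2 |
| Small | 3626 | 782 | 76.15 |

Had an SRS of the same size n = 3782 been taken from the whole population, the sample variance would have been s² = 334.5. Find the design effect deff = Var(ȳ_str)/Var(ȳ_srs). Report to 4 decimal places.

Var(ȳ_str) = Σ Wₕ²(1−fₕ)sₕ²/nₕ with Wₕ = Nₕ/17225:
  Medium: (3186/17225)²·(1−614/3186)·91.9/614 = 0.0041337615
  Large: (10413/17225)²·(1−2386/10413)·285.2/2386 = 0.033673616
  Small: (3626/17225)²·(1−782/3626)·76.15/782 = 0.003384559
  → Var(ȳ_str) = 0.041191937.
Var(ȳ_srs) = (1 − 3782/17225)·334.5/3782 = 0.069025819.
deff = 0.041191937 / 0.069025819 = 0.5968.

0.5968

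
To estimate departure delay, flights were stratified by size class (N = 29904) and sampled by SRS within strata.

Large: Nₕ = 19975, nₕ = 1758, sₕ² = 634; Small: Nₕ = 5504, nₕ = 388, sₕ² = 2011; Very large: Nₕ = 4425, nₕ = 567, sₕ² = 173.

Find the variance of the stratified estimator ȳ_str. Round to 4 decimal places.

0.3158

Var(ȳ_str) = Σₕ Wₕ²(1 − fₕ)sₕ²/nₕ with Wₕ = Nₕ/N, N = 29904.
Large: Wₕ = 0.66797084; term = 0.66797084²·(1 − 0.08801001)·634/1758 = 0.14674911.
Small: Wₕ = 0.18405564; term = 0.18405564²·(1 − 0.07049419)·2011/388 = 0.16320398.
Very large: Wₕ = 0.14797352; term = 0.14797352²·(1 − 0.12813559)·173/567 = 0.005824786.
Sum = 0.31577788.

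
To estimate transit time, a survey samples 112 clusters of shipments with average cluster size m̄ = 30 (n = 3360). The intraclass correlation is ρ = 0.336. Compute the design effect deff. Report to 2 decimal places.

deff = 1 + (30 − 1)·0.336 = 1 + 9.744 = 10.744.

10.74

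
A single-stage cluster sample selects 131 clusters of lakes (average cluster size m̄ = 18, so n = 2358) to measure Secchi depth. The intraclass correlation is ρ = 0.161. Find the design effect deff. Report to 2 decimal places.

3.74

deff = 1 + (18 − 1)·0.161 = 1 + 2.737 = 3.737.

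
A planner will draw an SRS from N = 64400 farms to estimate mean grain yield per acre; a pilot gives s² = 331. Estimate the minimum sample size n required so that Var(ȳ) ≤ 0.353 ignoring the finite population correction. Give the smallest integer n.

Without fpc, n₀ = s²/D = 331/0.353 = 937.6771.
Rounding up, n = 938.

938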